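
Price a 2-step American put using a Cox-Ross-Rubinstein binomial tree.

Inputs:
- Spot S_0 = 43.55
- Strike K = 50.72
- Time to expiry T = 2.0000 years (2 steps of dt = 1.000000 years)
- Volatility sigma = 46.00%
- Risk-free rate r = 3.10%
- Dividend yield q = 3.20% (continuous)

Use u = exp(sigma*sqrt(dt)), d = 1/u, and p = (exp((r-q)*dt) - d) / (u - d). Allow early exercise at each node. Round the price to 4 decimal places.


dt = T/N = 1.000000
u = exp(sigma*sqrt(dt)) = 1.584074; d = 1/u = 0.631284
p = (exp((r-q)*dt) - d) / (u - d) = 0.385937
Discount per step: exp(-r*dt) = 0.969476
Stock lattice S(k, i) with i counting down-moves:
  k=0: S(0,0) = 43.5500
  k=1: S(1,0) = 68.9864; S(1,1) = 27.4924
  k=2: S(2,0) = 109.2796; S(2,1) = 43.5500; S(2,2) = 17.3555
Terminal payoffs V(N, i) = max(K - S_T, 0):
  V(2,0) = 0.000000; V(2,1) = 7.170000; V(2,2) = 33.364496
Backward induction: V(k, i) = exp(-r*dt) * [p * V(k+1, i) + (1-p) * V(k+1, i+1)]; then take max(V_cont, immediate exercise) for American.
  V(1,0) = exp(-r*dt) * [p*0.000000 + (1-p)*7.170000] = 4.268439; exercise = 0.000000; V(1,0) = max -> 4.268439
  V(1,1) = exp(-r*dt) * [p*7.170000 + (1-p)*33.364496] = 22.545228; exercise = 23.227597; V(1,1) = max -> 23.227597
  V(0,0) = exp(-r*dt) * [p*4.268439 + (1-p)*23.227597] = 15.424900; exercise = 7.170000; V(0,0) = max -> 15.424900

Answer: Price = V(0,0) = 15.4249


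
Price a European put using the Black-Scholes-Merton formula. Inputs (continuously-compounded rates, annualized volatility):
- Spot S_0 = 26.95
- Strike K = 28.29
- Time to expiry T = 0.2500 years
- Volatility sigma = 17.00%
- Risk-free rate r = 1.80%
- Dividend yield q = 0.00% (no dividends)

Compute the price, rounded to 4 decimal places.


d1 = (ln(S/K) + (r - q + 0.5*sigma^2) * T) / (sigma * sqrt(T)) = -0.47544221
d2 = d1 - sigma * sqrt(T) = -0.56044221
exp(-rT) = 0.99551011; exp(-qT) = 1.00000000
P = K * exp(-rT) * N(-d2) - S_0 * exp(-qT) * N(-d1)
N(-d1) = 0.68276409; N(-d2) = 0.71241108
P = 28.2900 * 0.99551011 * 0.71241108 - 26.9500 * 1.00000000 * 0.68276409 = 1.6631

Answer: Price = 1.6631


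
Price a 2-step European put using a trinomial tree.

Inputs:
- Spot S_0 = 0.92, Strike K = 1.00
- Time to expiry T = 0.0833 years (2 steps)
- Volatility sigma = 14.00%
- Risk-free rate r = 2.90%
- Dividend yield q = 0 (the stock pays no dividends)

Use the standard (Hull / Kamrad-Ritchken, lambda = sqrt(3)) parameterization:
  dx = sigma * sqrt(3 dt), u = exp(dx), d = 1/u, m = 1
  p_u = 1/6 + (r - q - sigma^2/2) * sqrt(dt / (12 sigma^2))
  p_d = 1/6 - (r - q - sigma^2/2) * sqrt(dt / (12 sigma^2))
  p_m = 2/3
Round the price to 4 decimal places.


dt = T/N = 0.041650; dx = sigma*sqrt(3*dt) = 0.049488
u = exp(dx) = 1.050733; d = 1/u = 0.951717
p_u = 0.174746, p_m = 0.666667, p_d = 0.158587
Discount per step: exp(-r*dt) = 0.998793
Stock lattice S(k, j) with j the centered position index:
  k=0: S(0,+0) = 0.9200
  k=1: S(1,-1) = 0.8756; S(1,+0) = 0.9200; S(1,+1) = 0.9667
  k=2: S(2,-2) = 0.8333; S(2,-1) = 0.8756; S(2,+0) = 0.9200; S(2,+1) = 0.9667; S(2,+2) = 1.0157
Terminal payoffs V(N, j) = max(K - S_T, 0):
  V(2,-2) = 0.166696; V(2,-1) = 0.124420; V(2,+0) = 0.080000; V(2,+1) = 0.033326; V(2,+2) = 0.000000
Backward induction: V(k, j) = exp(-r*dt) * [p_u * V(k+1, j+1) + p_m * V(k+1, j) + p_d * V(k+1, j-1)]
  V(1,-1) = exp(-r*dt) * [p_u*0.080000 + p_m*0.124420 + p_d*0.166696] = 0.123214
  V(1,+0) = exp(-r*dt) * [p_u*0.033326 + p_m*0.080000 + p_d*0.124420] = 0.078793
  V(1,+1) = exp(-r*dt) * [p_u*0.000000 + p_m*0.033326 + p_d*0.080000] = 0.034862
  V(0,+0) = exp(-r*dt) * [p_u*0.034862 + p_m*0.078793 + p_d*0.123214] = 0.078067

Answer: Price = V(0,0) = 0.0781


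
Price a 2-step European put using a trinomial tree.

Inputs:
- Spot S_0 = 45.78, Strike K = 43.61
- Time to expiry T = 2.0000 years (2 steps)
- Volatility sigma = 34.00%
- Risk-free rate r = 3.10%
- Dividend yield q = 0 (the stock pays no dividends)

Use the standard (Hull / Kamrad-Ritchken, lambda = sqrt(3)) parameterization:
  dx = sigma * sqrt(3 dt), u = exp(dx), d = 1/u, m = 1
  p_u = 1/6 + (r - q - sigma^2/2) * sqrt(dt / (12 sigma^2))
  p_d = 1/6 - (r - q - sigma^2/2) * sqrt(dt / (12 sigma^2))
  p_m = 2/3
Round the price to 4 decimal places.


dt = T/N = 1.000000; dx = sigma*sqrt(3*dt) = 0.588897
u = exp(dx) = 1.802000; d = 1/u = 0.554939
p_u = 0.143912, p_m = 0.666667, p_d = 0.189421
Discount per step: exp(-r*dt) = 0.969476
Stock lattice S(k, j) with j the centered position index:
  k=0: S(0,+0) = 45.7800
  k=1: S(1,-1) = 25.4051; S(1,+0) = 45.7800; S(1,+1) = 82.4956
  k=2: S(2,-2) = 14.0983; S(2,-1) = 25.4051; S(2,+0) = 45.7800; S(2,+1) = 82.4956; S(2,+2) = 148.6570
Terminal payoffs V(N, j) = max(K - S_T, 0):
  V(2,-2) = 29.511721; V(2,-1) = 18.204897; V(2,+0) = 0.000000; V(2,+1) = 0.000000; V(2,+2) = 0.000000
Backward induction: V(k, j) = exp(-r*dt) * [p_u * V(k+1, j+1) + p_m * V(k+1, j) + p_d * V(k+1, j-1)]
  V(1,-1) = exp(-r*dt) * [p_u*0.000000 + p_m*18.204897 + p_d*29.511721] = 17.185641
  V(1,+0) = exp(-r*dt) * [p_u*0.000000 + p_m*0.000000 + p_d*18.204897] = 3.343131
  V(1,+1) = exp(-r*dt) * [p_u*0.000000 + p_m*0.000000 + p_d*0.000000] = 0.000000
  V(0,+0) = exp(-r*dt) * [p_u*0.000000 + p_m*3.343131 + p_d*17.185641] = 5.316678

Answer: Price = V(0,0) = 5.3167


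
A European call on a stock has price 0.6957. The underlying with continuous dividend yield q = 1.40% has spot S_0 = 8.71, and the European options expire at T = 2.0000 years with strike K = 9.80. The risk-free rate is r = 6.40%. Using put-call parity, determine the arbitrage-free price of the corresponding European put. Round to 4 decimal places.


Answer: Put price = 0.8488

Derivation:
Put-call parity: C - P = S_0 * exp(-qT) - K * exp(-rT).
S_0 * exp(-qT) = 8.7100 * 0.97238837 = 8.46950267
K * exp(-rT) = 9.8000 * 0.87985338 = 8.62256312
P = C - S*exp(-qT) + K*exp(-rT)
P = 0.6957 - 8.46950267 + 8.62256312 = 0.8488


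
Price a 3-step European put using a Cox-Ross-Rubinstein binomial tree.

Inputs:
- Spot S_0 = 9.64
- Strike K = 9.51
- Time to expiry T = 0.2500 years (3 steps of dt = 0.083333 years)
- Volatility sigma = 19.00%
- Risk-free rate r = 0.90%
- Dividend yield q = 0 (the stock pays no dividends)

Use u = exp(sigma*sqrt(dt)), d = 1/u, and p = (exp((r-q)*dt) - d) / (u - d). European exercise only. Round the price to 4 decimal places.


dt = T/N = 0.083333
u = exp(sigma*sqrt(dt)) = 1.056380; d = 1/u = 0.946629
p = (exp((r-q)*dt) - d) / (u - d) = 0.493128
Discount per step: exp(-r*dt) = 0.999250
Stock lattice S(k, i) with i counting down-moves:
  k=0: S(0,0) = 9.6400
  k=1: S(1,0) = 10.1835; S(1,1) = 9.1255
  k=2: S(2,0) = 10.7577; S(2,1) = 9.6400; S(2,2) = 8.6385
  k=3: S(3,0) = 11.3642; S(3,1) = 10.1835; S(3,2) = 9.1255; S(3,3) = 8.1774
Terminal payoffs V(N, i) = max(K - S_T, 0):
  V(3,0) = 0.000000; V(3,1) = 0.000000; V(3,2) = 0.384499; V(3,3) = 1.332583
Backward induction: V(k, i) = exp(-r*dt) * [p * V(k+1, i) + (1-p) * V(k+1, i+1)].
  V(2,0) = exp(-r*dt) * [p*0.000000 + (1-p)*0.000000] = 0.000000
  V(2,1) = exp(-r*dt) * [p*0.000000 + (1-p)*0.384499] = 0.194746
  V(2,2) = exp(-r*dt) * [p*0.384499 + (1-p)*1.332583] = 0.864408
  V(1,0) = exp(-r*dt) * [p*0.000000 + (1-p)*0.194746] = 0.098637
  V(1,1) = exp(-r*dt) * [p*0.194746 + (1-p)*0.864408] = 0.533779
  V(0,0) = exp(-r*dt) * [p*0.098637 + (1-p)*0.533779] = 0.318959

Answer: Price = V(0,0) = 0.3190


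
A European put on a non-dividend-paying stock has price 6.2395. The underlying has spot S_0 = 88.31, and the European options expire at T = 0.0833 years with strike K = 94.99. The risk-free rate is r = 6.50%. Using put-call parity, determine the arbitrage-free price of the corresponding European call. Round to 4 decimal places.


Put-call parity: C - P = S_0 * exp(-qT) - K * exp(-rT).
S_0 * exp(-qT) = 88.3100 * 1.00000000 = 88.31000000
K * exp(-rT) = 94.9900 * 0.99460013 = 94.47706654
C = P + S*exp(-qT) - K*exp(-rT)
C = 6.2395 + 88.31000000 - 94.47706654 = 0.0724

Answer: Call price = 0.0724


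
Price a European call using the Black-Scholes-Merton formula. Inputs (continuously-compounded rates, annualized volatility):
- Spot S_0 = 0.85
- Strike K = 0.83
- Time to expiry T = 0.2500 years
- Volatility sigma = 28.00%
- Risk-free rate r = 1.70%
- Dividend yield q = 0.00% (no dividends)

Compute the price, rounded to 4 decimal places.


d1 = (ln(S/K) + (r - q + 0.5*sigma^2) * T) / (sigma * sqrt(T)) = 0.27043320
d2 = d1 - sigma * sqrt(T) = 0.13043320
exp(-rT) = 0.99575902; exp(-qT) = 1.00000000
C = S_0 * exp(-qT) * N(d1) - K * exp(-rT) * N(d2)
N(d1) = 0.60658650; N(d2) = 0.55188815
C = 0.8500 * 1.00000000 * 0.60658650 - 0.8300 * 0.99575902 * 0.55188815 = 0.0595

Answer: Price = 0.0595


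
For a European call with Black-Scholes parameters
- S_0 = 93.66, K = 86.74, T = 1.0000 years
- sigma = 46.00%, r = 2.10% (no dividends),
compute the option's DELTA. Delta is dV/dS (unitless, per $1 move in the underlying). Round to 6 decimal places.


Answer: Delta = 0.670941

Derivation:
d1 = 0.4425131855; d2 = -0.0174868145
phi(d1) = 0.3617335120; exp(-qT) = 1.0000000000; exp(-rT) = 0.9792189646
N(d1) = 0.6709410545
Delta = exp(-qT) * N(d1) = 1.0000000000 * 0.6709410545 = 0.670941


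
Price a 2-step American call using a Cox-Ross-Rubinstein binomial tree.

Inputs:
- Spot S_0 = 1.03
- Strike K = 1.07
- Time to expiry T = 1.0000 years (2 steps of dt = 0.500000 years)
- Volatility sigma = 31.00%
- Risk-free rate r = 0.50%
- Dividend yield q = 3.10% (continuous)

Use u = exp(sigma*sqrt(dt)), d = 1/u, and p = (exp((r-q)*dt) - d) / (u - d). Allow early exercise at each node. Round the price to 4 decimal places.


dt = T/N = 0.500000
u = exp(sigma*sqrt(dt)) = 1.245084; d = 1/u = 0.803159
p = (exp((r-q)*dt) - d) / (u - d) = 0.416191
Discount per step: exp(-r*dt) = 0.997503
Stock lattice S(k, i) with i counting down-moves:
  k=0: S(0,0) = 1.0300
  k=1: S(1,0) = 1.2824; S(1,1) = 0.8273
  k=2: S(2,0) = 1.5967; S(2,1) = 1.0300; S(2,2) = 0.6644
Terminal payoffs V(N, i) = max(S_T - K, 0):
  V(2,0) = 0.526742; V(2,1) = 0.000000; V(2,2) = 0.000000
Backward induction: V(k, i) = exp(-r*dt) * [p * V(k+1, i) + (1-p) * V(k+1, i+1)]; then take max(V_cont, immediate exercise) for American.
  V(1,0) = exp(-r*dt) * [p*0.526742 + (1-p)*0.000000] = 0.218678; exercise = 0.212437; V(1,0) = max -> 0.218678
  V(1,1) = exp(-r*dt) * [p*0.000000 + (1-p)*0.000000] = 0.000000; exercise = 0.000000; V(1,1) = max -> 0.000000
  V(0,0) = exp(-r*dt) * [p*0.218678 + (1-p)*0.000000] = 0.090785; exercise = 0.000000; V(0,0) = max -> 0.090785

Answer: Price = V(0,0) = 0.0908


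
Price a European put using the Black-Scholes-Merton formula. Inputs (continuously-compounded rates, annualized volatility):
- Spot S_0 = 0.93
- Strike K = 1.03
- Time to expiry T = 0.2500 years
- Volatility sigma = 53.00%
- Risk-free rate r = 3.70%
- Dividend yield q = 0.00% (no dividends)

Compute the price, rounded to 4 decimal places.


Answer: Price = 0.1543

Derivation:
d1 = (ln(S/K) + (r - q + 0.5*sigma^2) * T) / (sigma * sqrt(T)) = -0.21798866
d2 = d1 - sigma * sqrt(T) = -0.48298866
exp(-rT) = 0.99079265; exp(-qT) = 1.00000000
P = K * exp(-rT) * N(-d2) - S_0 * exp(-qT) * N(-d1)
N(-d1) = 0.58628103; N(-d2) = 0.68544811
P = 1.0300 * 0.99079265 * 0.68544811 - 0.9300 * 1.00000000 * 0.58628103 = 0.1543


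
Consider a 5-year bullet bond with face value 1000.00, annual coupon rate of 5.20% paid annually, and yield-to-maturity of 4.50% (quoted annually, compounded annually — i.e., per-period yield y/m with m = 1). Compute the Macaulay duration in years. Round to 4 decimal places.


Coupon per period c = face * coupon_rate / m = 52.000000
Periods per year m = 1; per-period yield y/m = 0.045000
Number of cashflows N = 5
Cashflows (t years, CF_t, discount factor 1/(1+y/m)^(m*t), PV):
  t = 1.0000: CF_t = 52.000000, DF = 0.956938, PV = 49.760766
  t = 2.0000: CF_t = 52.000000, DF = 0.915730, PV = 47.617957
  t = 3.0000: CF_t = 52.000000, DF = 0.876297, PV = 45.567423
  t = 4.0000: CF_t = 52.000000, DF = 0.838561, PV = 43.605190
  t = 5.0000: CF_t = 1052.000000, DF = 0.802451, PV = 844.178501
Price P = sum_t PV_t = 1030.729837
Macaulay numerator sum_t t * PV_t:
  t * PV_t at t = 1.0000: 49.760766
  t * PV_t at t = 2.0000: 95.235915
  t * PV_t at t = 3.0000: 136.702270
  t * PV_t at t = 4.0000: 174.420759
  t * PV_t at t = 5.0000: 4220.892505
Macaulay duration D = (sum_t t * PV_t) / P = 4677.012215 / 1030.729837 = 4.537573

Answer: Macaulay duration = 4.5376 years


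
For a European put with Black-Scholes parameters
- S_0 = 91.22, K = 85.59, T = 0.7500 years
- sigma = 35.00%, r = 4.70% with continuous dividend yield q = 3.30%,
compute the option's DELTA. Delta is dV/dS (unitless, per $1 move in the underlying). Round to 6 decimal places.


d1 = 0.3963698223; d2 = 0.0932609310
phi(d1) = 0.3688028531; exp(-qT) = 0.9755537700; exp(-rT) = 0.9653640451
N(-d1) = 0.3459161126
Delta = -exp(-qT) * N(-d1) = -0.9755537700 * 0.3459161126 = -0.337460

Answer: Delta = -0.337460


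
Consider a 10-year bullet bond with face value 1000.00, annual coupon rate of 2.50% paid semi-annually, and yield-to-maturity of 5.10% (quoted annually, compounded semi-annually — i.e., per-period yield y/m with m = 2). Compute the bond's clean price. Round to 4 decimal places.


Answer: Price = 798.2948

Derivation:
Coupon per period c = face * coupon_rate / m = 12.500000
Periods per year m = 2; per-period yield y/m = 0.025500
Number of cashflows N = 20
Cashflows (t years, CF_t, discount factor 1/(1+y/m)^(m*t), PV):
  t = 0.5000: CF_t = 12.500000, DF = 0.975134, PV = 12.189176
  t = 1.0000: CF_t = 12.500000, DF = 0.950886, PV = 11.886081
  t = 1.5000: CF_t = 12.500000, DF = 0.927242, PV = 11.590523
  t = 2.0000: CF_t = 12.500000, DF = 0.904185, PV = 11.302314
  t = 2.5000: CF_t = 12.500000, DF = 0.881702, PV = 11.021271
  t = 3.0000: CF_t = 12.500000, DF = 0.859777, PV = 10.747217
  t = 3.5000: CF_t = 12.500000, DF = 0.838398, PV = 10.479978
  t = 4.0000: CF_t = 12.500000, DF = 0.817551, PV = 10.219383
  t = 4.5000: CF_t = 12.500000, DF = 0.797222, PV = 9.965269
  t = 5.0000: CF_t = 12.500000, DF = 0.777398, PV = 9.717474
  t = 5.5000: CF_t = 12.500000, DF = 0.758067, PV = 9.475840
  t = 6.0000: CF_t = 12.500000, DF = 0.739217, PV = 9.240214
  t = 6.5000: CF_t = 12.500000, DF = 0.720836, PV = 9.010448
  t = 7.0000: CF_t = 12.500000, DF = 0.702912, PV = 8.786395
  t = 7.5000: CF_t = 12.500000, DF = 0.685433, PV = 8.567913
  t = 8.0000: CF_t = 12.500000, DF = 0.668389, PV = 8.354864
  t = 8.5000: CF_t = 12.500000, DF = 0.651769, PV = 8.147112
  t = 9.0000: CF_t = 12.500000, DF = 0.635562, PV = 7.944527
  t = 9.5000: CF_t = 12.500000, DF = 0.619758, PV = 7.746979
  t = 10.0000: CF_t = 1012.500000, DF = 0.604347, PV = 611.901810
Price P = sum_t PV_t = 798.294787


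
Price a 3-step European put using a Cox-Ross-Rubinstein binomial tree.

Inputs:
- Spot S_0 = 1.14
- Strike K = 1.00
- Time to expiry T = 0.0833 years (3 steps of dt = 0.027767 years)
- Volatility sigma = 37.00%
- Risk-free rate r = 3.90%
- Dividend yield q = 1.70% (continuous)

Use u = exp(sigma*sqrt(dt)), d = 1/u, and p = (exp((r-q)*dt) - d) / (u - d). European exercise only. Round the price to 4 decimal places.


dt = T/N = 0.027767
u = exp(sigma*sqrt(dt)) = 1.063595; d = 1/u = 0.940208
p = (exp((r-q)*dt) - d) / (u - d) = 0.489544
Discount per step: exp(-r*dt) = 0.998918
Stock lattice S(k, i) with i counting down-moves:
  k=0: S(0,0) = 1.1400
  k=1: S(1,0) = 1.2125; S(1,1) = 1.0718
  k=2: S(2,0) = 1.2896; S(2,1) = 1.1400; S(2,2) = 1.0077
  k=3: S(3,0) = 1.3716; S(3,1) = 1.2125; S(3,2) = 1.0718; S(3,3) = 0.9475
Terminal payoffs V(N, i) = max(K - S_T, 0):
  V(3,0) = 0.000000; V(3,1) = 0.000000; V(3,2) = 0.000000; V(3,3) = 0.052506
Backward induction: V(k, i) = exp(-r*dt) * [p * V(k+1, i) + (1-p) * V(k+1, i+1)].
  V(2,0) = exp(-r*dt) * [p*0.000000 + (1-p)*0.000000] = 0.000000
  V(2,1) = exp(-r*dt) * [p*0.000000 + (1-p)*0.000000] = 0.000000
  V(2,2) = exp(-r*dt) * [p*0.000000 + (1-p)*0.052506] = 0.026773
  V(1,0) = exp(-r*dt) * [p*0.000000 + (1-p)*0.000000] = 0.000000
  V(1,1) = exp(-r*dt) * [p*0.000000 + (1-p)*0.026773] = 0.013652
  V(0,0) = exp(-r*dt) * [p*0.000000 + (1-p)*0.013652] = 0.006961

Answer: Price = V(0,0) = 0.0070


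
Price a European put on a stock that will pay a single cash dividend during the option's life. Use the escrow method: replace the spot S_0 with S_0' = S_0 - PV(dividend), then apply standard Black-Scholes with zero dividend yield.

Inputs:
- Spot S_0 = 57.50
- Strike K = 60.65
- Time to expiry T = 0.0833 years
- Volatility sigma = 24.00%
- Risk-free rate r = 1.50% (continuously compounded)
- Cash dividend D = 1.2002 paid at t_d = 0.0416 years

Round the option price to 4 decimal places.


PV(D) = D * exp(-r * t_d) = 1.2002 * 0.99937619 = 1.19945131
S_0' = S_0 - PV(D) = 57.5000 - 1.19945131 = 56.30054869
d1 = (ln(S_0'/K) + (r + sigma^2/2)*T) / (sigma*sqrt(T)) = -1.02163533
d2 = d1 - sigma*sqrt(T) = -1.09090351
exp(-rT) = 0.99875128
N(-d1) = 0.84652324; N(-d2) = 0.86234233
P = K * exp(-rT) * N(-d2) - S_0' * N(-d1) = 60.6500 * 0.99875128 * 0.86234233 - 56.30054869 * 0.84652324 = 4.5760

Answer: Price = 4.5760


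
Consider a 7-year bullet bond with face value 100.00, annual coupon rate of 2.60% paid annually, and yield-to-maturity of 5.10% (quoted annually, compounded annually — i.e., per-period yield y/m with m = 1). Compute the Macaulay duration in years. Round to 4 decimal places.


Answer: Macaulay duration = 6.4398 years

Derivation:
Coupon per period c = face * coupon_rate / m = 2.600000
Periods per year m = 1; per-period yield y/m = 0.051000
Number of cashflows N = 7
Cashflows (t years, CF_t, discount factor 1/(1+y/m)^(m*t), PV):
  t = 1.0000: CF_t = 2.600000, DF = 0.951475, PV = 2.473834
  t = 2.0000: CF_t = 2.600000, DF = 0.905304, PV = 2.353791
  t = 3.0000: CF_t = 2.600000, DF = 0.861374, PV = 2.239573
  t = 4.0000: CF_t = 2.600000, DF = 0.819576, PV = 2.130897
  t = 5.0000: CF_t = 2.600000, DF = 0.779806, PV = 2.027495
  t = 6.0000: CF_t = 2.600000, DF = 0.741965, PV = 1.929110
  t = 7.0000: CF_t = 102.600000, DF = 0.705961, PV = 72.431645
Price P = sum_t PV_t = 85.586346
Macaulay numerator sum_t t * PV_t:
  t * PV_t at t = 1.0000: 2.473834
  t * PV_t at t = 2.0000: 4.707582
  t * PV_t at t = 3.0000: 6.718719
  t * PV_t at t = 4.0000: 8.523589
  t * PV_t at t = 5.0000: 10.137474
  t * PV_t at t = 6.0000: 11.574662
  t * PV_t at t = 7.0000: 507.021515
Macaulay duration D = (sum_t t * PV_t) / P = 551.157375 / 85.586346 = 6.439782


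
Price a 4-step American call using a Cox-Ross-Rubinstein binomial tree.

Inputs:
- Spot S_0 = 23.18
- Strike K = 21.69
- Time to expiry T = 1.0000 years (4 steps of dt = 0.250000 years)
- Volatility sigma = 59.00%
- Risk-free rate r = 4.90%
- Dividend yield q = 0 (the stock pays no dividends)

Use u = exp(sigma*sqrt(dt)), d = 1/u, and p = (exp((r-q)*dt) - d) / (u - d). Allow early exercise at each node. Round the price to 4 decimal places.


Answer: Price = V(0,0) = 6.3632

Derivation:
dt = T/N = 0.250000
u = exp(sigma*sqrt(dt)) = 1.343126; d = 1/u = 0.744532
p = (exp((r-q)*dt) - d) / (u - d) = 0.447371
Discount per step: exp(-r*dt) = 0.987825
Stock lattice S(k, i) with i counting down-moves:
  k=0: S(0,0) = 23.1800
  k=1: S(1,0) = 31.1337; S(1,1) = 17.2582
  k=2: S(2,0) = 41.8165; S(2,1) = 23.1800; S(2,2) = 12.8493
  k=3: S(3,0) = 56.1648; S(3,1) = 31.1337; S(3,2) = 17.2582; S(3,3) = 9.5667
  k=4: S(4,0) = 75.4364; S(4,1) = 41.8165; S(4,2) = 23.1800; S(4,3) = 12.8493; S(4,4) = 7.1227
Terminal payoffs V(N, i) = max(S_T - K, 0):
  V(4,0) = 53.746394; V(4,1) = 20.126451; V(4,2) = 1.490000; V(4,3) = 0.000000; V(4,4) = 0.000000
Backward induction: V(k, i) = exp(-r*dt) * [p * V(k+1, i) + (1-p) * V(k+1, i+1)]; then take max(V_cont, immediate exercise) for American.
  V(3,0) = exp(-r*dt) * [p*53.746394 + (1-p)*20.126451] = 34.738860; exercise = 34.474778; V(3,0) = max -> 34.738860
  V(3,1) = exp(-r*dt) * [p*20.126451 + (1-p)*1.490000] = 9.707751; exercise = 9.443669; V(3,1) = max -> 9.707751
  V(3,2) = exp(-r*dt) * [p*1.490000 + (1-p)*0.000000] = 0.658466; exercise = 0.000000; V(3,2) = max -> 0.658466
  V(3,3) = exp(-r*dt) * [p*0.000000 + (1-p)*0.000000] = 0.000000; exercise = 0.000000; V(3,3) = max -> 0.000000
  V(2,0) = exp(-r*dt) * [p*34.738860 + (1-p)*9.707751] = 20.651400; exercise = 20.126451; V(2,0) = max -> 20.651400
  V(2,1) = exp(-r*dt) * [p*9.707751 + (1-p)*0.658466] = 4.649544; exercise = 1.490000; V(2,1) = max -> 4.649544
  V(2,2) = exp(-r*dt) * [p*0.658466 + (1-p)*0.000000] = 0.290992; exercise = 0.000000; V(2,2) = max -> 0.290992
  V(1,0) = exp(-r*dt) * [p*20.651400 + (1-p)*4.649544] = 11.664536; exercise = 9.443669; V(1,0) = max -> 11.664536
  V(1,1) = exp(-r*dt) * [p*4.649544 + (1-p)*0.290992] = 2.213597; exercise = 0.000000; V(1,1) = max -> 2.213597
  V(0,0) = exp(-r*dt) * [p*11.664536 + (1-p)*2.213597] = 6.363241; exercise = 1.490000; V(0,0) = max -> 6.363241


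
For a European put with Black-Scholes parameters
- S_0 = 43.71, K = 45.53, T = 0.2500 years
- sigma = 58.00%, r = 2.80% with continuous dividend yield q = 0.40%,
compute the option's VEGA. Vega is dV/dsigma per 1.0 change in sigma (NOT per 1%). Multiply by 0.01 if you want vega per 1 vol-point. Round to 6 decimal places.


Answer: Vega = 8.707443

Derivation:
d1 = 0.0250188260; d2 = -0.2649811740
phi(d1) = 0.3988174426; exp(-qT) = 0.9990004998; exp(-rT) = 0.9930244429
Vega = S * exp(-qT) * phi(d1) * sqrt(T) = 43.7100 * 0.9990004998 * 0.3988174426 * 0.5000000000 = 8.707443


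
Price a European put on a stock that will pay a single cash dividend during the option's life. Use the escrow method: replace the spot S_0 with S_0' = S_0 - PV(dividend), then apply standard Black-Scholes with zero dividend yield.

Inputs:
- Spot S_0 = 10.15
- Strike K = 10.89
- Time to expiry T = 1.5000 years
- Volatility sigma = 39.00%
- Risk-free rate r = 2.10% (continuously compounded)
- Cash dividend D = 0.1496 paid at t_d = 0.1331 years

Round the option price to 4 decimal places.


Answer: Price = 2.2275

Derivation:
PV(D) = D * exp(-r * t_d) = 0.1496 * 0.99720880 = 0.14918244
S_0' = S_0 - PV(D) = 10.1500 - 0.14918244 = 10.00081756
d1 = (ln(S_0'/K) + (r + sigma^2/2)*T) / (sigma*sqrt(T)) = 0.12644582
d2 = d1 - sigma*sqrt(T) = -0.35120468
exp(-rT) = 0.96899096
N(-d1) = 0.44968952; N(-d2) = 0.63728260
P = K * exp(-rT) * N(-d2) - S_0' * N(-d1) = 10.8900 * 0.96899096 * 0.63728260 - 10.00081756 * 0.44968952 = 2.2275


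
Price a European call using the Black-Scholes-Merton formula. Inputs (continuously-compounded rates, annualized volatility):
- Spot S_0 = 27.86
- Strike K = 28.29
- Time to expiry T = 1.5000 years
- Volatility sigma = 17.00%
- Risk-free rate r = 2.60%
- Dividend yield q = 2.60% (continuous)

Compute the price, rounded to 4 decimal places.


Answer: Price = 2.0380

Derivation:
d1 = (ln(S/K) + (r - q + 0.5*sigma^2) * T) / (sigma * sqrt(T)) = 0.03053977
d2 = d1 - sigma * sqrt(T) = -0.17766686
exp(-rT) = 0.96175071; exp(-qT) = 0.96175071
C = S_0 * exp(-qT) * N(d1) - K * exp(-rT) * N(d2)
N(d1) = 0.51218171; N(d2) = 0.42949231
C = 27.8600 * 0.96175071 * 0.51218171 - 28.2900 * 0.96175071 * 0.42949231 = 2.0380


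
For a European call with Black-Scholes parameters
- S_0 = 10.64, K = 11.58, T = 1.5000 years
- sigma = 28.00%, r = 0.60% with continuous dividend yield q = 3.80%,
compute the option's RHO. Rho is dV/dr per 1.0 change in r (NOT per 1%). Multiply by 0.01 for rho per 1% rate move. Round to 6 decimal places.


d1 = -0.2153771834; d2 = -0.5583057474
phi(d1) = 0.3897958265; exp(-qT) = 0.9445940694; exp(-rT) = 0.9910403788
N(d2) = 0.2883178105
Rho = K*T*exp(-rT)*N(d2) = 11.5800 * 1.5000 * 0.9910403788 * 0.2883178105 = 4.963210

Answer: Rho = 4.963210


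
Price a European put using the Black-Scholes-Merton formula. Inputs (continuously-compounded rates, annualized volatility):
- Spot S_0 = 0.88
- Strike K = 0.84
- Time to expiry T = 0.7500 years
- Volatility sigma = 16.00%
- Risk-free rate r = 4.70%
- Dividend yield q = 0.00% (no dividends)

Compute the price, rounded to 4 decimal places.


d1 = (ln(S/K) + (r - q + 0.5*sigma^2) * T) / (sigma * sqrt(T)) = 0.65940629
d2 = d1 - sigma * sqrt(T) = 0.52084222
exp(-rT) = 0.96536405; exp(-qT) = 1.00000000
P = K * exp(-rT) * N(-d2) - S_0 * exp(-qT) * N(-d1)
N(-d1) = 0.25481745; N(-d2) = 0.30123834
P = 0.8400 * 0.96536405 * 0.30123834 - 0.8800 * 1.00000000 * 0.25481745 = 0.0200

Answer: Price = 0.0200


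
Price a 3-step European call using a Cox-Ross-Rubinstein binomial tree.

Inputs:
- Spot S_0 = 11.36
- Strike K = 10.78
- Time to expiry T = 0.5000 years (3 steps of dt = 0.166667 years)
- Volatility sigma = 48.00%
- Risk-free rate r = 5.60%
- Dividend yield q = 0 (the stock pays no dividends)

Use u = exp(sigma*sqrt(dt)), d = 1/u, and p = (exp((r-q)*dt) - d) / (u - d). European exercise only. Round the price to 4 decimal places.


Answer: Price = V(0,0) = 2.0574

Derivation:
dt = T/N = 0.166667
u = exp(sigma*sqrt(dt)) = 1.216477; d = 1/u = 0.822046
p = (exp((r-q)*dt) - d) / (u - d) = 0.474940
Discount per step: exp(-r*dt) = 0.990710
Stock lattice S(k, i) with i counting down-moves:
  k=0: S(0,0) = 11.3600
  k=1: S(1,0) = 13.8192; S(1,1) = 9.3384
  k=2: S(2,0) = 16.8107; S(2,1) = 11.3600; S(2,2) = 7.6766
  k=3: S(3,0) = 20.4499; S(3,1) = 13.8192; S(3,2) = 9.3384; S(3,3) = 6.3105
Terminal payoffs V(N, i) = max(S_T - K, 0):
  V(3,0) = 9.669858; V(3,1) = 3.039182; V(3,2) = 0.000000; V(3,3) = 0.000000
Backward induction: V(k, i) = exp(-r*dt) * [p * V(k+1, i) + (1-p) * V(k+1, i+1)].
  V(2,0) = exp(-r*dt) * [p*9.669858 + (1-p)*3.039182] = 6.130865
  V(2,1) = exp(-r*dt) * [p*3.039182 + (1-p)*0.000000] = 1.430019
  V(2,2) = exp(-r*dt) * [p*0.000000 + (1-p)*0.000000] = 0.000000
  V(1,0) = exp(-r*dt) * [p*6.130865 + (1-p)*1.430019] = 3.628613
  V(1,1) = exp(-r*dt) * [p*1.430019 + (1-p)*0.000000] = 0.672864
  V(0,0) = exp(-r*dt) * [p*3.628613 + (1-p)*0.672864] = 2.057375


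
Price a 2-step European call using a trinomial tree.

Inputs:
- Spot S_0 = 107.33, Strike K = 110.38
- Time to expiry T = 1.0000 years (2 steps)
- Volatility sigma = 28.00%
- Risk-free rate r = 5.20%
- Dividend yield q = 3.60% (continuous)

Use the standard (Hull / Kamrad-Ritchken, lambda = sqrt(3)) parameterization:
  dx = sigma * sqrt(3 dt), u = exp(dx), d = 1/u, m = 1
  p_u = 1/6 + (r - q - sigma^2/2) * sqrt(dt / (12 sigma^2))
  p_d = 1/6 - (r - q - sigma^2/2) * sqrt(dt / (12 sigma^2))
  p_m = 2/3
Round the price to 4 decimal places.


Answer: Price = V(0,0) = 9.9312

Derivation:
dt = T/N = 0.500000; dx = sigma*sqrt(3*dt) = 0.342929
u = exp(dx) = 1.409068; d = 1/u = 0.709689
p_u = 0.149754, p_m = 0.666667, p_d = 0.183580
Discount per step: exp(-r*dt) = 0.974335
Stock lattice S(k, j) with j the centered position index:
  k=0: S(0,+0) = 107.3300
  k=1: S(1,-1) = 76.1709; S(1,+0) = 107.3300; S(1,+1) = 151.2353
  k=2: S(2,-2) = 54.0577; S(2,-1) = 76.1709; S(2,+0) = 107.3300; S(2,+1) = 151.2353; S(2,+2) = 213.1008
Terminal payoffs V(N, j) = max(S_T - K, 0):
  V(2,-2) = 0.000000; V(2,-1) = 0.000000; V(2,+0) = 0.000000; V(2,+1) = 40.855279; V(2,+2) = 102.720808
Backward induction: V(k, j) = exp(-r*dt) * [p_u * V(k+1, j+1) + p_m * V(k+1, j) + p_d * V(k+1, j-1)]
  V(1,-1) = exp(-r*dt) * [p_u*0.000000 + p_m*0.000000 + p_d*0.000000] = 0.000000
  V(1,+0) = exp(-r*dt) * [p_u*40.855279 + p_m*0.000000 + p_d*0.000000] = 5.961198
  V(1,+1) = exp(-r*dt) * [p_u*102.720808 + p_m*40.855279 + p_d*0.000000] = 41.525826
  V(0,+0) = exp(-r*dt) * [p_u*41.525826 + p_m*5.961198 + p_d*0.000000] = 9.931174


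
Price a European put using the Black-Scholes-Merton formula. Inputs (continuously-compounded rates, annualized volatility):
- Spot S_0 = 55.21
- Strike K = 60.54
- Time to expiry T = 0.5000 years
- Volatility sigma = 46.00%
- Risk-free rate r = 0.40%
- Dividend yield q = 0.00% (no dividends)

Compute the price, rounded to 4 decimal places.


Answer: Price = 10.3562

Derivation:
d1 = (ln(S/K) + (r - q + 0.5*sigma^2) * T) / (sigma * sqrt(T)) = -0.11455194
d2 = d1 - sigma * sqrt(T) = -0.43982106
exp(-rT) = 0.99800200; exp(-qT) = 1.00000000
P = K * exp(-rT) * N(-d2) - S_0 * exp(-qT) * N(-d1)
N(-d1) = 0.54559986; N(-d2) = 0.66996664
P = 60.5400 * 0.99800200 * 0.66996664 - 55.2100 * 1.00000000 * 0.54559986 = 10.3562


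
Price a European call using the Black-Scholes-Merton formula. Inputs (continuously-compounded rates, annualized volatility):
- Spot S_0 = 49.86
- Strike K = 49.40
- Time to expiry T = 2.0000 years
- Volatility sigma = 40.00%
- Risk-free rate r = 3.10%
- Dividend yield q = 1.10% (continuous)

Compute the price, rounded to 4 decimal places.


Answer: Price = 11.8128

Derivation:
d1 = (ln(S/K) + (r - q + 0.5*sigma^2) * T) / (sigma * sqrt(T)) = 0.36993821
d2 = d1 - sigma * sqrt(T) = -0.19574721
exp(-rT) = 0.93988289; exp(-qT) = 0.97824024
C = S_0 * exp(-qT) * N(d1) - K * exp(-rT) * N(d2)
N(d1) = 0.64428574; N(d2) = 0.42240401
C = 49.8600 * 0.97824024 * 0.64428574 - 49.4000 * 0.93988289 * 0.42240401 = 11.8128


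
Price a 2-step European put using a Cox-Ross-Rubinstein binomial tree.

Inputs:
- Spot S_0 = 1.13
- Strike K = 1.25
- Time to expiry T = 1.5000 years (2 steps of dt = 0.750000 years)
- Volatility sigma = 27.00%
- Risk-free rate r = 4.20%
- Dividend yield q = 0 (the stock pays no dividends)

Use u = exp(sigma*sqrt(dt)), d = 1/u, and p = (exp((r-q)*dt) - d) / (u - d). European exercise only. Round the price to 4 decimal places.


Answer: Price = V(0,0) = 0.1787

Derivation:
dt = T/N = 0.750000
u = exp(sigma*sqrt(dt)) = 1.263426; d = 1/u = 0.791499
p = (exp((r-q)*dt) - d) / (u - d) = 0.509618
Discount per step: exp(-r*dt) = 0.968991
Stock lattice S(k, i) with i counting down-moves:
  k=0: S(0,0) = 1.1300
  k=1: S(1,0) = 1.4277; S(1,1) = 0.8944
  k=2: S(2,0) = 1.8038; S(2,1) = 1.1300; S(2,2) = 0.7079
Terminal payoffs V(N, i) = max(K - S_T, 0):
  V(2,0) = 0.000000; V(2,1) = 0.120000; V(2,2) = 0.542088
Backward induction: V(k, i) = exp(-r*dt) * [p * V(k+1, i) + (1-p) * V(k+1, i+1)].
  V(1,0) = exp(-r*dt) * [p*0.000000 + (1-p)*0.120000] = 0.057021
  V(1,1) = exp(-r*dt) * [p*0.120000 + (1-p)*0.542088] = 0.316845
  V(0,0) = exp(-r*dt) * [p*0.057021 + (1-p)*0.316845] = 0.178715


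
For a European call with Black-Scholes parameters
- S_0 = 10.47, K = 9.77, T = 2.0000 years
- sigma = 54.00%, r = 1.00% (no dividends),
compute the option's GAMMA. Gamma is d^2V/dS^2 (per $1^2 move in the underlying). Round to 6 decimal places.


Answer: Gamma = 0.044062

Derivation:
d1 = 0.4986380298; d2 = -0.2650372939
phi(d1) = 0.3523048329; exp(-qT) = 1.0000000000; exp(-rT) = 0.9801986733
Gamma = exp(-qT) * phi(d1) / (S * sigma * sqrt(T)) = 1.0000000000 * 0.3523048329 / (10.4700 * 0.5400 * 1.4142135624) = 0.044062


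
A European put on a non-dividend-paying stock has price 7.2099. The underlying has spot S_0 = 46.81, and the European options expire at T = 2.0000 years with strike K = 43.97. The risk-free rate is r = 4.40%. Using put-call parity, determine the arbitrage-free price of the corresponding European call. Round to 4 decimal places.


Answer: Call price = 13.7539

Derivation:
Put-call parity: C - P = S_0 * exp(-qT) - K * exp(-rT).
S_0 * exp(-qT) = 46.8100 * 1.00000000 = 46.81000000
K * exp(-rT) = 43.9700 * 0.91576088 = 40.26600575
C = P + S*exp(-qT) - K*exp(-rT)
C = 7.2099 + 46.81000000 - 40.26600575 = 13.7539


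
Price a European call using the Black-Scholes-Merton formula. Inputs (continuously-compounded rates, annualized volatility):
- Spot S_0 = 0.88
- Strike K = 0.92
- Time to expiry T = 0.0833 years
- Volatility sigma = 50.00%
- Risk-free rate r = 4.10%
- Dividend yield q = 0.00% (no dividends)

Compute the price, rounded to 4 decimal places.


d1 = (ln(S/K) + (r - q + 0.5*sigma^2) * T) / (sigma * sqrt(T)) = -0.21221148
d2 = d1 - sigma * sqrt(T) = -0.35652018
exp(-rT) = 0.99659053; exp(-qT) = 1.00000000
C = S_0 * exp(-qT) * N(d1) - K * exp(-rT) * N(d2)
N(d1) = 0.41597102; N(d2) = 0.36072552
C = 0.8800 * 1.00000000 * 0.41597102 - 0.9200 * 0.99659053 * 0.36072552 = 0.0353

Answer: Price = 0.0353


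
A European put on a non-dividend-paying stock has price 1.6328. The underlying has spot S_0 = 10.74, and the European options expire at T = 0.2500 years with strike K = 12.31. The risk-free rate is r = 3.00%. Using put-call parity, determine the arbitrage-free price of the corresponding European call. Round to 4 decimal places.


Answer: Call price = 0.1548

Derivation:
Put-call parity: C - P = S_0 * exp(-qT) - K * exp(-rT).
S_0 * exp(-qT) = 10.7400 * 1.00000000 = 10.74000000
K * exp(-rT) = 12.3100 * 0.99252805 = 12.21802035
C = P + S*exp(-qT) - K*exp(-rT)
C = 1.6328 + 10.74000000 - 12.21802035 = 0.1548


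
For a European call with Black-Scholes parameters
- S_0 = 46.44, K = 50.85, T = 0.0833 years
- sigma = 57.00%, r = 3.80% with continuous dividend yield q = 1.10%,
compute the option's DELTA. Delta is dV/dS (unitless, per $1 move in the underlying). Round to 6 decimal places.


d1 = -0.4555158264; d2 = -0.6200277408
phi(d1) = 0.3596277295; exp(-qT) = 0.9990841197; exp(-rT) = 0.9968396046
N(d1) = 0.3243690922
Delta = exp(-qT) * N(d1) = 0.9990841197 * 0.3243690922 = 0.324072

Answer: Delta = 0.324072


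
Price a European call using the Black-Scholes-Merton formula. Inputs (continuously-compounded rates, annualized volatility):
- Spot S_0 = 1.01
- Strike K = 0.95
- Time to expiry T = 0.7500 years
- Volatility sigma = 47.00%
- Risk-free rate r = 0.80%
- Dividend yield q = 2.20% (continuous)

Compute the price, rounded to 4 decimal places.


Answer: Price = 0.1820

Derivation:
d1 = (ln(S/K) + (r - q + 0.5*sigma^2) * T) / (sigma * sqrt(T)) = 0.32818340
d2 = d1 - sigma * sqrt(T) = -0.07884854
exp(-rT) = 0.99401796; exp(-qT) = 0.98363538
C = S_0 * exp(-qT) * N(d1) - K * exp(-rT) * N(d2)
N(d1) = 0.62861350; N(d2) = 0.46857655
C = 1.0100 * 0.98363538 * 0.62861350 - 0.9500 * 0.99401796 * 0.46857655 = 0.1820


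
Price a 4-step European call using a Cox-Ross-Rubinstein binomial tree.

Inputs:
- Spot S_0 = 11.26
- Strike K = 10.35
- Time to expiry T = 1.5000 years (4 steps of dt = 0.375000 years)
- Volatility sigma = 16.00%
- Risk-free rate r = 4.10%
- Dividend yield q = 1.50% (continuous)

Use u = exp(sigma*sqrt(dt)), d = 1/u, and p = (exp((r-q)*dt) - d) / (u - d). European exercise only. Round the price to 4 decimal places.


dt = T/N = 0.375000
u = exp(sigma*sqrt(dt)) = 1.102940; d = 1/u = 0.906667
p = (exp((r-q)*dt) - d) / (u - d) = 0.525443
Discount per step: exp(-r*dt) = 0.984743
Stock lattice S(k, i) with i counting down-moves:
  k=0: S(0,0) = 11.2600
  k=1: S(1,0) = 12.4191; S(1,1) = 10.2091
  k=2: S(2,0) = 13.6975; S(2,1) = 11.2600; S(2,2) = 9.2562
  k=3: S(3,0) = 15.1076; S(3,1) = 12.4191; S(3,2) = 10.2091; S(3,3) = 8.3923
  k=4: S(4,0) = 16.6627; S(4,1) = 13.6975; S(4,2) = 11.2600; S(4,3) = 9.2562; S(4,4) = 7.6090
Terminal payoffs V(N, i) = max(S_T - K, 0):
  V(4,0) = 6.312738; V(4,1) = 3.347534; V(4,2) = 0.910000; V(4,3) = 0.000000; V(4,4) = 0.000000
Backward induction: V(k, i) = exp(-r*dt) * [p * V(k+1, i) + (1-p) * V(k+1, i+1)].
  V(3,0) = exp(-r*dt) * [p*6.312738 + (1-p)*3.347534] = 4.830734
  V(3,1) = exp(-r*dt) * [p*3.347534 + (1-p)*0.910000] = 2.157360
  V(3,2) = exp(-r*dt) * [p*0.910000 + (1-p)*0.000000] = 0.470858
  V(3,3) = exp(-r*dt) * [p*0.000000 + (1-p)*0.000000] = 0.000000
  V(2,0) = exp(-r*dt) * [p*4.830734 + (1-p)*2.157360] = 3.507719
  V(2,1) = exp(-r*dt) * [p*2.157360 + (1-p)*0.470858] = 1.336315
  V(2,2) = exp(-r*dt) * [p*0.470858 + (1-p)*0.000000] = 0.243634
  V(1,0) = exp(-r*dt) * [p*3.507719 + (1-p)*1.336315] = 2.439468
  V(1,1) = exp(-r*dt) * [p*1.336315 + (1-p)*0.243634] = 0.805299
  V(0,0) = exp(-r*dt) * [p*2.439468 + (1-p)*0.805299] = 1.638575

Answer: Price = V(0,0) = 1.6386


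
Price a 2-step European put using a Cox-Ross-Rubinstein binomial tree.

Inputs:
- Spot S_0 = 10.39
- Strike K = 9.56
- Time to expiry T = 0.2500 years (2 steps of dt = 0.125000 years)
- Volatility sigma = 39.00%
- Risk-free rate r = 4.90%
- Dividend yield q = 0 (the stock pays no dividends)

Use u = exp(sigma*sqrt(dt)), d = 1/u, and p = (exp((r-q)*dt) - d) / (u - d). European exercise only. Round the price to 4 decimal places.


dt = T/N = 0.125000
u = exp(sigma*sqrt(dt)) = 1.147844; d = 1/u = 0.871198
p = (exp((r-q)*dt) - d) / (u - d) = 0.487791
Discount per step: exp(-r*dt) = 0.993894
Stock lattice S(k, i) with i counting down-moves:
  k=0: S(0,0) = 10.3900
  k=1: S(1,0) = 11.9261; S(1,1) = 9.0517
  k=2: S(2,0) = 13.6893; S(2,1) = 10.3900; S(2,2) = 7.8859
Terminal payoffs V(N, i) = max(K - S_T, 0):
  V(2,0) = 0.000000; V(2,1) = 0.000000; V(2,2) = 1.674133
Backward induction: V(k, i) = exp(-r*dt) * [p * V(k+1, i) + (1-p) * V(k+1, i+1)].
  V(1,0) = exp(-r*dt) * [p*0.000000 + (1-p)*0.000000] = 0.000000
  V(1,1) = exp(-r*dt) * [p*0.000000 + (1-p)*1.674133] = 0.852270
  V(0,0) = exp(-r*dt) * [p*0.000000 + (1-p)*0.852270] = 0.433874

Answer: Price = V(0,0) = 0.4339


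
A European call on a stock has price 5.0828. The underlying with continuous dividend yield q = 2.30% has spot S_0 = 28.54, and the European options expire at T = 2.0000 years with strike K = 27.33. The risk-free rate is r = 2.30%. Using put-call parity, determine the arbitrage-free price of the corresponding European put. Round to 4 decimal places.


Answer: Put price = 3.9272

Derivation:
Put-call parity: C - P = S_0 * exp(-qT) - K * exp(-rT).
S_0 * exp(-qT) = 28.5400 * 0.95504196 = 27.25689760
K * exp(-rT) = 27.3300 * 0.95504196 = 26.10129683
P = C - S*exp(-qT) + K*exp(-rT)
P = 5.0828 - 27.25689760 + 26.10129683 = 3.9272


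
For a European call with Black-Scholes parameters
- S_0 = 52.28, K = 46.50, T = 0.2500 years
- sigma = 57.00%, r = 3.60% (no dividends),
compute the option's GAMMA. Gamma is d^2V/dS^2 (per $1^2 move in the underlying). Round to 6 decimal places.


d1 = 0.5851721971; d2 = 0.3001721971
phi(d1) = 0.3361654655; exp(-qT) = 1.0000000000; exp(-rT) = 0.9910403788
Gamma = exp(-qT) * phi(d1) / (S * sigma * sqrt(T)) = 1.0000000000 * 0.3361654655 / (52.2800 * 0.5700 * 0.5000000000) = 0.022562

Answer: Gamma = 0.022562


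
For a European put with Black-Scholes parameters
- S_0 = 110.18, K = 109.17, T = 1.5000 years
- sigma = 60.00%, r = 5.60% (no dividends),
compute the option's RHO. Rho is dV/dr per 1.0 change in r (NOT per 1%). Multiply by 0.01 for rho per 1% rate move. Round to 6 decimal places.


d1 = 0.4942649693; d2 = -0.2405819535
phi(d1) = 0.3530705219; exp(-qT) = 1.0000000000; exp(-rT) = 0.9194312561
N(-d2) = 0.5950604308
Rho = -K*T*exp(-rT)*N(-d2) = -109.1700 * 1.5000 * 0.9194312561 * 0.5950604308 = -89.593170

Answer: Rho = -89.593170


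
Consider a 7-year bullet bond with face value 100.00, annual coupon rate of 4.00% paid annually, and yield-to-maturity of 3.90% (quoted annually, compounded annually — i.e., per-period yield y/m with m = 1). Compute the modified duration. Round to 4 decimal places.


Coupon per period c = face * coupon_rate / m = 4.000000
Periods per year m = 1; per-period yield y/m = 0.039000
Number of cashflows N = 7
Cashflows (t years, CF_t, discount factor 1/(1+y/m)^(m*t), PV):
  t = 1.0000: CF_t = 4.000000, DF = 0.962464, PV = 3.849856
  t = 2.0000: CF_t = 4.000000, DF = 0.926337, PV = 3.705347
  t = 3.0000: CF_t = 4.000000, DF = 0.891566, PV = 3.566263
  t = 4.0000: CF_t = 4.000000, DF = 0.858100, PV = 3.432399
  t = 5.0000: CF_t = 4.000000, DF = 0.825890, PV = 3.303560
  t = 6.0000: CF_t = 4.000000, DF = 0.794889, PV = 3.179558
  t = 7.0000: CF_t = 104.000000, DF = 0.765052, PV = 79.565447
Price P = sum_t PV_t = 100.602430
First compute Macaulay numerator sum_t t * PV_t:
  t * PV_t at t = 1.0000: 3.849856
  t * PV_t at t = 2.0000: 7.410694
  t * PV_t at t = 3.0000: 10.698789
  t * PV_t at t = 4.0000: 13.729597
  t * PV_t at t = 5.0000: 16.517802
  t * PV_t at t = 6.0000: 19.077346
  t * PV_t at t = 7.0000: 556.958128
Macaulay duration D = 628.242212 / 100.602430 = 6.244802
Modified duration = D / (1 + y/m) = 6.244802 / (1 + 0.039000) = 6.010396

Answer: Modified duration = 6.0104


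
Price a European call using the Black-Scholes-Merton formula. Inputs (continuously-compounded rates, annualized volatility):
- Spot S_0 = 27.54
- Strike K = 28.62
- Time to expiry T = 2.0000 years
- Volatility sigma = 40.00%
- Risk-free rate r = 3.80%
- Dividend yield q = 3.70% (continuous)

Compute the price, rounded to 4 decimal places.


Answer: Price = 5.3383

Derivation:
d1 = (ln(S/K) + (r - q + 0.5*sigma^2) * T) / (sigma * sqrt(T)) = 0.21837883
d2 = d1 - sigma * sqrt(T) = -0.34730660
exp(-rT) = 0.92681621; exp(-qT) = 0.92867169
C = S_0 * exp(-qT) * N(d1) - K * exp(-rT) * N(d2)
N(d1) = 0.58643302; N(d2) = 0.36418050
C = 27.5400 * 0.92867169 * 0.58643302 - 28.6200 * 0.92681621 * 0.36418050 = 5.3383
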